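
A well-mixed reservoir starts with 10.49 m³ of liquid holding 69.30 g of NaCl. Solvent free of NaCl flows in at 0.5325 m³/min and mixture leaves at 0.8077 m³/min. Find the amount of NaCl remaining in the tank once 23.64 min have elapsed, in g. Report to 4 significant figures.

4.044 g

Let m(t) be the amount of NaCl. Volume: V(t) = V₀ + (Q_in − Q_out) t = 10.49 − 0.275200 t; V(23.64) = 3.98427 m³.
Solute balance: dm/dt = 0 − Q_out C = −Q_out m/V(t).
Separate: dm/m = −Q_out dt/V(t) ⇒ ln(m/m₀) = −(Q_out/(Q_in−Q_out)) ln(V/V₀).
m = m₀ (V₀/V)^(Q_out/(Q_in−Q_out)) = 69.30 × (10.49/3.98427)^(-2.93496) = 4.04389 g.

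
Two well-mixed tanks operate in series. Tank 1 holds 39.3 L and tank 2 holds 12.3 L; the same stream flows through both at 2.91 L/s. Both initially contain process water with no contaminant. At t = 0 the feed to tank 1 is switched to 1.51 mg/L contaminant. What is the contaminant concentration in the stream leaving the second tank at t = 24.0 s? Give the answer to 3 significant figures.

1.14 mg/L

Species balance on tank i: dCᵢ/dt = (Cᵢ₋₁ − Cᵢ)/τᵢ with τᵢ = Vᵢ/Q.
τ₁ = 39.3/2.91 = 13.505 s; τ₂ = 12.3/2.91 = 4.2268 s.
Solving the cascade with C₁(0)=C₂(0)=0 gives C₂(t) = C_in[1 − (τ₁ e^(−t/τ₁) − τ₂ e^(−t/τ₂))/(τ₁ − τ₂)].
At t = 24.0: e^(−t/τ₁) = 0.16913, e^(−t/τ₂) = 0.0034202.
C₂ = 1.51·[1 − (13.505·0.16913 − 4.2268·0.0034202)/(9.2784)] = 1.51·0.75538 = 1.1406 mg/L.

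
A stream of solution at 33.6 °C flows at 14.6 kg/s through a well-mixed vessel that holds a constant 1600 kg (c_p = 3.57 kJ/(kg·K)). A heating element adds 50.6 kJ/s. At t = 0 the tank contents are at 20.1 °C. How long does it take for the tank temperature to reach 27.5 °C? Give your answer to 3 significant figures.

M c_p dT/dt = ṁ c_p (T_in − T) + Q̇.
τ = M/ṁ = 109.59 s; T_ss = T_in + Q̇/(ṁ c_p) = 34.571 °C.
T(t) = T_ss + (T₀ − T_ss) e^(−t/τ). Set T = 27.5:
e^(−t/τ) = (27.5 − 34.571)/(20.1 − 34.571) = 0.48863
t = −109.59 · ln(0.48863) = 78.483 s.

78.5 s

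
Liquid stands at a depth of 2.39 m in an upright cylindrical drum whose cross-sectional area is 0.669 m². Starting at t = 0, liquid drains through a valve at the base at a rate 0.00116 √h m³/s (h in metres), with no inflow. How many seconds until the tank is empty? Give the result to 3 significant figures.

1780 s

A dh/dt = −Q_out = −0.00116 √h.
∫ h^(−1/2) dh = −(0.00116/A) ∫ dt, giving 2√h = 2√h₀ − (0.00116/A) t.
Set h = 0: 2√h₀ = (0.00116/A) t_empty ⇒ t_empty = 2A√h₀/0.00116.
t_empty = 2·0.669·√2.39/0.00116 = 1.3380·1.5460/0.00116 = 1783.2 s.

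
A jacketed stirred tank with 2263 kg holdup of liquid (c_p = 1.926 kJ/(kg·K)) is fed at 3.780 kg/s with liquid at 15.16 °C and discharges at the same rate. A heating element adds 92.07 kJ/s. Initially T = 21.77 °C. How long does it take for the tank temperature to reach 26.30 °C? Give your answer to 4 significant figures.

First-law balance (no shaft work): M c_p dT/dt = ṁ c_p (T_in − T) + 92.07.
τ = M/ṁ = 598.677 s; T_ss = T_in + Q̇/(ṁ c_p) = 27.8065 °C.
T(t) = T_ss + (T₀ − T_ss) e^(−t/τ). Set T = 26.30:
e^(−t/τ) = (26.30 − 27.8065)/(21.77 − 27.8065) = 0.249564
t = −598.677 · ln(0.249564) = 830.988 s.

831.0 s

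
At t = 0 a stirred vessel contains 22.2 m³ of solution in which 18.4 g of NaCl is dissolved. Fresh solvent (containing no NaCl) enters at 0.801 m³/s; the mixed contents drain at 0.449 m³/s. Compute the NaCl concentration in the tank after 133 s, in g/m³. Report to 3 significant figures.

0.0627 g/m³

Total volume: dV/dt = Q_in − Q_out = 0.35200 m³/s, so V(t) = 22.2 + 0.35200 t and V(133) = 69.016 m³.
Species balance (pure solvent in): dm/dt = −Q_out · m/V(t).
Separate: dm/m = −Q_out dt/V(t) ⇒ ln(m/m₀) = −(Q_out/(Q_in−Q_out)) ln(V/V₀).
m = m₀ (V₀/V)^(Q_out/(Q_in−Q_out)) = 18.4 × (22.2/69.016)^(1.2756) = 4.3299 g.
C = m/V = 4.3299/69.016 = 0.062738 g/m³.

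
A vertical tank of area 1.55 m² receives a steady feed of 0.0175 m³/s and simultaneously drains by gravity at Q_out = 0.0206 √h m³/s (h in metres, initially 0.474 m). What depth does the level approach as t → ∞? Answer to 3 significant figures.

A dh/dt = Q_in − 0.0206 √h. Steady state requires inflow = outflow:
Q_in = 0.0206 √h_ss ⇒ √h_ss = 0.0175/0.0206 = 0.84951.
h_ss = 0.84951² = 0.72167 m. (Since h₀ = 0.474 m < h_ss, the level will rise toward this value.)

0.722 m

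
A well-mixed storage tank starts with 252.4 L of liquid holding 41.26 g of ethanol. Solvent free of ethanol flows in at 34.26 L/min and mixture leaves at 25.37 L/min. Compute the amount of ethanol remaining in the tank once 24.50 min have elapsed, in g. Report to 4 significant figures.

Let m(t) be the amount of ethanol. Volume: V(t) = V₀ + (Q_in − Q_out) t = 252.4 + 8.89000 t; V(24.50) = 470.205 L.
Solute balance: dm/dt = 0 − Q_out C = −Q_out m/V(t).
Separate: dm/m = −Q_out dt/V(t) ⇒ ln(m/m₀) = −(Q_out/(Q_in−Q_out)) ln(V/V₀).
m = m₀ (V₀/V)^(Q_out/(Q_in−Q_out)) = 41.26 × (252.4/470.205)^(2.85377) = 6.98952 g.

6.990 g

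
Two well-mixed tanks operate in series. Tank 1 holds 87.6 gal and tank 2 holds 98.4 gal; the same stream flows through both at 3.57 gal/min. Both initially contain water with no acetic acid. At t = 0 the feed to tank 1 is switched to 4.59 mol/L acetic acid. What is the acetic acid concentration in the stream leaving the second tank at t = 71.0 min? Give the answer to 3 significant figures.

Time constants: τᵢ = Vᵢ/Q for each well-mixed tank.
τ₁ = 87.6/3.57 = 24.538 min; τ₂ = 98.4/3.57 = 27.563 min.
Tank 1: C₁ = C_in(1 − e^(−t/τ₁)). Tank 2 (τ₁ ≠ τ₂): C₂ = C_in[1 − (τ₁ e^(−t/τ₁) − τ₂ e^(−t/τ₂))/(τ₁ − τ₂)].
At t = 71.0: e^(−t/τ₁) = 0.055382, e^(−t/τ₂) = 0.076084.
C₂ = 4.59·[1 − (24.538·0.055382 − 27.563·0.076084)/(-3.0252)] = 4.59·0.75600 = 3.4700 mol/L.

3.47 mol/L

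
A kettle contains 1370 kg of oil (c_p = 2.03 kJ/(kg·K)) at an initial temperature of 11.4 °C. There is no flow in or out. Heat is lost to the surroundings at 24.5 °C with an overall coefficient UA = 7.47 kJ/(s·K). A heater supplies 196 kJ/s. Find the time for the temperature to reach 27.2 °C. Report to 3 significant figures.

Lumped-capacitance energy balance: M c_p dT/dt = UA(T_amb − T) + Q̇.
τ = M c_p/UA = 372.30 s; T_ss = T_amb + Q̇/UA = 24.5 + 196/7.47 = 50.738 °C.
T(t) = T_ss + (T₀ − T_ss)e^(−t/τ); set T = 27.2:
t = −τ ln[(T − T_ss)/(T₀ − T_ss)] = −372.30 · ln(0.59836) = 191.20 s.

191 s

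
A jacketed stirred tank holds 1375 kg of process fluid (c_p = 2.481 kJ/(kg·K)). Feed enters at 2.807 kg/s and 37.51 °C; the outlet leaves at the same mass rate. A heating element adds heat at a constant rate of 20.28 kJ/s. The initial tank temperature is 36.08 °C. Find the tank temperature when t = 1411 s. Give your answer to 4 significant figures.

Heat balance on the well-mixed liquid: M c_p dT/dt = ṁ c_p (T_in − T) + 20.28.
τ = M/ṁ = 489.847 s; T_ss = T_in + Q̇/(ṁ c_p) = 37.51 + 20.28/(2.807·2.481) = 40.4220 °C.
T approaches T_ss exponentially: T(t) = T_ss + (T₀ − T_ss) e^(−t/τ).
T(1411) = 40.4220 + (-4.34205)·e^(−1411/489.847) = 40.4220 + (-4.34205)·0.0561071 = 40.1784 °C.

40.18 °C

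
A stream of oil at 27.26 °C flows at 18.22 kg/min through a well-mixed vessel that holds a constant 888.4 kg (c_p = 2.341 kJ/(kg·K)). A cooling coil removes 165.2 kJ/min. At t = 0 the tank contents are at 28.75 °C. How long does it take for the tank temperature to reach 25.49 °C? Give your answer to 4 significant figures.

M c_p dT/dt = ṁ c_p (T_in − T) − Q̇.
τ = M/ṁ = 48.7596 min; T_ss = T_in − Q̇/(ṁ c_p) = 23.3869 °C.
T(t) = T_ss + (T₀ − T_ss) e^(−t/τ). Set T = 25.49:
e^(−t/τ) = (25.49 − 23.3869)/(28.75 − 23.3869) = 0.392144
t = −48.7596 · ln(0.392144) = 45.6451 min.

45.65 min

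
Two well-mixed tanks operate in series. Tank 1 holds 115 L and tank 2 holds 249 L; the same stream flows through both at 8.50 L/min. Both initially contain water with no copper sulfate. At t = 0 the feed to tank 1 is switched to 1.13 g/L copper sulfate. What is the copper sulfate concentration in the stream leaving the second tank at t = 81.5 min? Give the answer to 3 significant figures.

1.00 g/L

Time constants: τᵢ = Vᵢ/Q for each well-mixed tank.
τ₁ = 115/8.50 = 13.529 min; τ₂ = 249/8.50 = 29.294 min.
Solving the cascade with C₁(0)=C₂(0)=0 gives C₂(t) = C_in[1 − (τ₁ e^(−t/τ₁) − τ₂ e^(−t/τ₂))/(τ₁ − τ₂)].
At t = 81.5: e^(−t/τ₁) = 0.0024202, e^(−t/τ₂) = 0.061907.
C₂ = 1.13·[1 − (13.529·0.0024202 − 29.294·0.061907)/(-15.765)] = 1.13·0.88704 = 1.0024 g/L.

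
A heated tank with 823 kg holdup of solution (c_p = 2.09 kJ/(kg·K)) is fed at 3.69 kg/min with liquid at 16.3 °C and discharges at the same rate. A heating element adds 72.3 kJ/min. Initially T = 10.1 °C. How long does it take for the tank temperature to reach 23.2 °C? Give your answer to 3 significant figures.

410 min

Energy balance: M c_p dT/dt = ṁ c_p (T_in − T) + 72.3.
τ = M/ṁ = 223.04 min; T_ss = T_in + Q̇/(ṁ c_p) = 25.675 °C.
T(t) = T_ss + (T₀ − T_ss) e^(−t/τ). Set T = 23.2:
e^(−t/τ) = (23.2 − 25.675)/(10.1 − 25.675) = 0.15890
t = −223.04 · ln(0.15890) = 410.27 min.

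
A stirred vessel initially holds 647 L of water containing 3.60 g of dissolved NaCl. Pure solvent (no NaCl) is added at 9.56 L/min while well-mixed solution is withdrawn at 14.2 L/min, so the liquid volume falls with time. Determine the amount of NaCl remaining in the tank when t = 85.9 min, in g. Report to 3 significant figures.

Let m(t) be the amount of NaCl. Volume: V(t) = V₀ + (Q_in − Q_out) t = 647 − 4.6400 t; V(85.9) = 248.42 L.
Solute balance: dm/dt = 0 − Q_out C = −Q_out m/V(t).
Separate: dm/m = −Q_out dt/V(t) ⇒ ln(m/m₀) = −(Q_out/(Q_in−Q_out)) ln(V/V₀).
m = m₀ (V₀/V)^(Q_out/(Q_in−Q_out)) = 3.60 × (647/248.42)^(-3.0603) = 0.19235 g.

0.192 g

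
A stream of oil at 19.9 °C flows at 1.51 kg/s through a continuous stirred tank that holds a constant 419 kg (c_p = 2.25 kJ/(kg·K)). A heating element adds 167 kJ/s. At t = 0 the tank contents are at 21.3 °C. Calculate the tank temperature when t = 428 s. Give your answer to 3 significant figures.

58.8 °C

M c_p dT/dt = ṁ c_p (T_in − T) + Q̇.
Rearrange: dT/dt = (T_ss − T)/τ with τ = M/ṁ = 277.48 s and T_ss = T_in + Q̇/(ṁ c_p) = 69.054 °C.
T approaches T_ss exponentially: T(t) = T_ss + (T₀ − T_ss) e^(−t/τ).
T(428) = 69.054 + (-47.754)·e^(−428/277.48) = 69.054 + (-47.754)·0.21386 = 58.841 °C.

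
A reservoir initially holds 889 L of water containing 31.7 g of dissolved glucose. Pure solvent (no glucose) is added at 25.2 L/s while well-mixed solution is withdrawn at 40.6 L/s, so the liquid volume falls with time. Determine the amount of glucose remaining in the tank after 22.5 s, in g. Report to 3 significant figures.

Total volume: dV/dt = Q_in − Q_out = -15.400 L/s, so V(t) = 889 − 15.400 t and V(22.5) = 542.50 L.
Species balance (pure solvent in): dm/dt = −Q_out · m/V(t).
Separate: dm/m = −Q_out dt/V(t) ⇒ ln(m/m₀) = −(Q_out/(Q_in−Q_out)) ln(V/V₀).
m = m₀ (V₀/V)^(Q_out/(Q_in−Q_out)) = 31.7 × (889/542.50)^(-2.6364) = 8.6209 g.

8.62 g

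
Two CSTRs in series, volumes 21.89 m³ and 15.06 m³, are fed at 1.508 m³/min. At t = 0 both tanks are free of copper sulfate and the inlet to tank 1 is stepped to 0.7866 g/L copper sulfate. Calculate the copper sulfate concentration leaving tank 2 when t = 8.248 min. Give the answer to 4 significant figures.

Time constants: τᵢ = Vᵢ/Q for each well-mixed tank.
τ₁ = 21.89/1.508 = 14.5159 min; τ₂ = 15.06/1.508 = 9.98674 min.
Solving the cascade with C₁(0)=C₂(0)=0 gives C₂(t) = C_in[1 − (τ₁ e^(−t/τ₁) − τ₂ e^(−t/τ₂))/(τ₁ − τ₂)].
At t = 8.248: e^(−t/τ₁) = 0.566542, e^(−t/τ₂) = 0.437843.
C₂ = 0.7866·[1 − (14.5159·0.566542 − 9.98674·0.437843)/(4.52918)] = 0.7866·0.149679 = 0.117737 g/L.

0.1177 g/L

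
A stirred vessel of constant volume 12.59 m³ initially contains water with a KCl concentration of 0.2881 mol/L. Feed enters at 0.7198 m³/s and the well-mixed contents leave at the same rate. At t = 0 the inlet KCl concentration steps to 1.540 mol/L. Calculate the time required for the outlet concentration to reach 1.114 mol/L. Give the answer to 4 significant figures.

Species balance: V dC/dt = Q(C_in − C) ⇒ τ = V/Q = 17.4910 s.
C(t) = C_in + (C₀ − C_in) e^(−t/τ). Set C = 1.114 and solve for t:
e^(−t/τ) = (C − C_in)/(C₀ − C_in) = (1.114 − 1.540)/(0.2881 − 1.540) = 0.340283
t = −τ ln(…) = 17.4910 × 1.07798 = 18.8549 s.

18.85 s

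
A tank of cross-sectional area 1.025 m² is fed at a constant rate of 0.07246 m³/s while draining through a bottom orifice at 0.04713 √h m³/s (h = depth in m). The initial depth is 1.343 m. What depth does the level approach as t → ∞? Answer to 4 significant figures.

Level balance: A dh/dt = 0.07246 − 0.04713 √h. Setting dh/dt = 0:
Q_in = 0.04713 √h_ss ⇒ √h_ss = 0.07246/0.04713 = 1.53745.
h_ss = 1.53745² = 2.36375 m. (Since h₀ = 1.343 m < h_ss, the level will rise toward this value.)

2.364 m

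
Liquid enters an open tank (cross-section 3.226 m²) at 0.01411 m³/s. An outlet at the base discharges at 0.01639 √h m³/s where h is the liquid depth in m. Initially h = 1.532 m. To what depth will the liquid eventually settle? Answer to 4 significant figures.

A dh/dt = Q_in − 0.01639 √h. Steady state requires inflow = outflow:
Q_in = 0.01639 √h_ss ⇒ √h_ss = 0.01411/0.01639 = 0.860891.
h_ss = 0.860891² = 0.741133 m. (Since h₀ = 1.532 m > h_ss, the level will fall toward this value.)

0.7411 m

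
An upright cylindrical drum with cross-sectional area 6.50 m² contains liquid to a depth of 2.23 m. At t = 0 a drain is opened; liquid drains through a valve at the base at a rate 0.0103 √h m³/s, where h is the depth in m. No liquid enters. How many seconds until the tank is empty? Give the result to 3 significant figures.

A dh/dt = −Q_out = −0.0103 √h.
Separate and integrate: 2(√h − √h₀) = −(0.0103/A) t.
Set h = 0: 2√h₀ = (0.0103/A) t_empty ⇒ t_empty = 2A√h₀/0.0103.
t_empty = 2·6.50·√2.23/0.0103 = 13.000·1.4933/0.0103 = 1884.8 s.

1880 s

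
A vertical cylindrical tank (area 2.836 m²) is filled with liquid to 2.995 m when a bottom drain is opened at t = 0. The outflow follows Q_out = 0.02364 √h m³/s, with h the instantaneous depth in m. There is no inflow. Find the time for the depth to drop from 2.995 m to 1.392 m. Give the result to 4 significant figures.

Unsteady balance on liquid volume: A dh/dt = −0.02364 √h.
Separate and integrate: 2(√h − √h₀) = −(0.02364/A) t.
t = 2A(√h₀ − √h)/0.02364 = 2·2.836·(√2.995 − √1.392)/0.02364
  = 5.67200 × (1.73061 − 1.17983) / 0.02364 = 132.149 s.

132.1 s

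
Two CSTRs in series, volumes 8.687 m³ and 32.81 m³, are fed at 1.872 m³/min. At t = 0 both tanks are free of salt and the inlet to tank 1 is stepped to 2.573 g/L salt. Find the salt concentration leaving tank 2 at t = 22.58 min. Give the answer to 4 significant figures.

1.615 g/L

Time constants: τᵢ = Vᵢ/Q for each well-mixed tank.
τ₁ = 8.687/1.872 = 4.64049 min; τ₂ = 32.81/1.872 = 17.5267 min.
Solving the cascade with C₁(0)=C₂(0)=0 gives C₂(t) = C_in[1 − (τ₁ e^(−t/τ₁) − τ₂ e^(−t/τ₂))/(τ₁ − τ₂)].
At t = 22.58: e^(−t/τ₁) = 0.00770517, e^(−t/τ₂) = 0.275734.
C₂ = 2.573·[1 − (4.64049·0.00770517 − 17.5267·0.275734)/(-12.8862)] = 2.573·0.627746 = 1.61519 g/L.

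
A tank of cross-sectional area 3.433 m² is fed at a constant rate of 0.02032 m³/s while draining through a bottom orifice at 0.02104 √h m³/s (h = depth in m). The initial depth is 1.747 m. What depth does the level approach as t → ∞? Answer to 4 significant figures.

A dh/dt = Q_in − 0.02104 √h. Steady state requires inflow = outflow:
Q_in = 0.02104 √h_ss ⇒ √h_ss = 0.02032/0.02104 = 0.965779.
h_ss = 0.965779² = 0.932730 m. (Since h₀ = 1.747 m > h_ss, the level will fall toward this value.)

0.9327 m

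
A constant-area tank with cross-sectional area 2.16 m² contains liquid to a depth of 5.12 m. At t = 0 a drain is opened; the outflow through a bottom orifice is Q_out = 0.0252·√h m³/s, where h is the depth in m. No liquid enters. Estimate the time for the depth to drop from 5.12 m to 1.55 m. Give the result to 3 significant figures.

Unsteady balance on liquid volume: A dh/dt = −0.0252 √h.
∫ h^(−1/2) dh = −(0.0252/A) ∫ dt, giving 2√h = 2√h₀ − (0.0252/A) t.
t = 2A(√h₀ − √h)/0.0252 = 2·2.16·(√5.12 − √1.55)/0.0252
  = 4.3200 × (2.2627 − 1.2450) / 0.0252 = 174.47 s.

174 s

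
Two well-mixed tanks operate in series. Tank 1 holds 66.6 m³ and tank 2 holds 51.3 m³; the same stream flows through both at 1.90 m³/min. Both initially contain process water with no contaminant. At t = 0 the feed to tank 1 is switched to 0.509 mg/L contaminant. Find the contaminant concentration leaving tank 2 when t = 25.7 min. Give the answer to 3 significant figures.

0.103 mg/L

Species balance on tank i: dCᵢ/dt = (Cᵢ₋₁ − Cᵢ)/τᵢ with τᵢ = Vᵢ/Q.
τ₁ = 66.6/1.90 = 35.053 min; τ₂ = 51.3/1.90 = 27.000 min.
Tank 1: C₁ = C_in(1 − e^(−t/τ₁)). Tank 2 (τ₁ ≠ τ₂): C₂ = C_in[1 − (τ₁ e^(−t/τ₁) − τ₂ e^(−t/τ₂))/(τ₁ − τ₂)].
At t = 25.7: e^(−t/τ₁) = 0.48038, e^(−t/τ₂) = 0.38603.
C₂ = 0.509·[1 − (35.053·0.48038 − 27.000·0.38603)/(8.0526)] = 0.509·0.20327 = 0.10346 mg/L.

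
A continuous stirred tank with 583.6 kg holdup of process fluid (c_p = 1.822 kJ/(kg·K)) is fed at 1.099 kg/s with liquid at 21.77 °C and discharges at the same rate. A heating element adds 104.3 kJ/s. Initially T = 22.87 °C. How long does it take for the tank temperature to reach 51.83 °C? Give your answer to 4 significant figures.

445.7 s

M c_p dT/dt = ṁ c_p (T_in − T) + Q̇.
τ = M/ṁ = 531.028 s; T_ss = T_in + Q̇/(ṁ c_p) = 73.8581 °C.
T(t) = T_ss + (T₀ − T_ss) e^(−t/τ). Set T = 51.83:
e^(−t/τ) = (51.83 − 73.8581)/(22.87 − 73.8581) = 0.432024
t = −531.028 · ln(0.432024) = 445.678 s.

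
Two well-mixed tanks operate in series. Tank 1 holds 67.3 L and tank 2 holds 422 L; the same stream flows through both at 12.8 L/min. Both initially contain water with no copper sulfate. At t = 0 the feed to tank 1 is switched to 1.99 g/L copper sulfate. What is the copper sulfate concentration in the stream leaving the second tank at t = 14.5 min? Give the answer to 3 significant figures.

Species balance on tank i: dCᵢ/dt = (Cᵢ₋₁ − Cᵢ)/τᵢ with τᵢ = Vᵢ/Q.
τ₁ = 67.3/12.8 = 5.2578 min; τ₂ = 422/12.8 = 32.969 min.
Solving the cascade with C₁(0)=C₂(0)=0 gives C₂(t) = C_in[1 − (τ₁ e^(−t/τ₁) − τ₂ e^(−t/τ₂))/(τ₁ − τ₂)].
At t = 14.5: e^(−t/τ₁) = 0.063431, e^(−t/τ₂) = 0.64416.
C₂ = 1.99·[1 − (5.2578·0.063431 − 32.969·0.64416)/(-27.711)] = 1.99·0.24566 = 0.48885 g/L.

0.489 g/L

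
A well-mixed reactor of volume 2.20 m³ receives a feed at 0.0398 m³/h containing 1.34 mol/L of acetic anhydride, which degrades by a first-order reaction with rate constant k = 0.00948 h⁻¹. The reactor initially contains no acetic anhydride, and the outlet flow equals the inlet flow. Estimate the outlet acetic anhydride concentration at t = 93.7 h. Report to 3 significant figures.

0.813 mol/L

V dC/dt = Q(C_in − C) − k V C.
dC/dt = (Q/V) C_in − (Q/V + k) C; effective rate a = Q/V + k = 0.018091 + 0.00948 = 0.027571 h⁻¹.
C_ss = Q C_in/(Q + kV) = 0.87925 mol/L; C(t) = C_ss + (C₀ − C_ss) e^(−a t).
C(93.7) = 0.87925 + (-0.87925)·e^(−0.027571·93.7) = 0.87925 + (-0.87925)·0.075517 = 0.81285 mol/L.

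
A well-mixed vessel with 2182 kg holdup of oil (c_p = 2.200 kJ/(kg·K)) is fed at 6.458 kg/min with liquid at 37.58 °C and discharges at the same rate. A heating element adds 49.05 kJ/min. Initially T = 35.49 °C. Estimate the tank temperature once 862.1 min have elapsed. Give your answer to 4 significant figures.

M c_p dT/dt = ṁ c_p (T_in − T) + Q̇.
Rearrange: dT/dt = (T_ss − T)/τ with τ = M/ṁ = 337.876 min and T_ss = T_in + Q̇/(ṁ c_p) = 41.0324 °C.
T approaches T_ss exponentially: T(t) = T_ss + (T₀ − T_ss) e^(−t/τ).
T(862.1) = 41.0324 + (-5.54238)·e^(−862.1/337.876) = 41.0324 + (-5.54238)·0.0779622 = 40.6003 °C.

40.60 °C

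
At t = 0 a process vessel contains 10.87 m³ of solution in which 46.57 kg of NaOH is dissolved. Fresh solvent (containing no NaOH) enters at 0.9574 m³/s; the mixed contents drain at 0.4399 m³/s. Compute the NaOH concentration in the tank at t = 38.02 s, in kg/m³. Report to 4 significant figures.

0.6335 kg/m³

Total volume: dV/dt = Q_in − Q_out = 0.517500 m³/s, so V(t) = 10.87 + 0.517500 t and V(38.02) = 30.5454 m³.
Solute balance: dm/dt = 0 − Q_out C = −Q_out m/V(t).
Separate: dm/m = −Q_out dt/V(t) ⇒ ln(m/m₀) = −(Q_out/(Q_in−Q_out)) ln(V/V₀).
m = m₀ (V₀/V)^(Q_out/(Q_in−Q_out)) = 46.57 × (10.87/30.5454)^(0.850048) = 19.3498 kg.
C = m/V = 19.3498/30.5454 = 0.633478 kg/m³.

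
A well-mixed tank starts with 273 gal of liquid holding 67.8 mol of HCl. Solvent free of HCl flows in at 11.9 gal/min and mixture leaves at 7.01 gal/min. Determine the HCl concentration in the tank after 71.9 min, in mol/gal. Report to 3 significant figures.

0.0331 mol/gal

Let m(t) be the amount of HCl. Volume: V(t) = V₀ + (Q_in − Q_out) t = 273 + 4.8900 t; V(71.9) = 624.59 gal.
No HCl enters, so dm/dt = −Q_out · (m/V).
dm/m = −Q_out dt/(V₀ + 4.8900 t); integrating gives ln(m/m₀) = −(Q_out/(Q_in−Q_out)) ln(V/V₀).
m = m₀ (V₀/V)^(Q_out/(Q_in−Q_out)) = 67.8 × (273/624.59)^(1.4335) = 20.700 mol.
C = m/V = 20.700/624.59 = 0.033142 mol/gal.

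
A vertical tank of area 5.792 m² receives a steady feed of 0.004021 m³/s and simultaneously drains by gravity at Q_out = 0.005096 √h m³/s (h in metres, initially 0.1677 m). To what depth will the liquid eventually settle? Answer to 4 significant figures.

A dh/dt = Q_in − 0.005096 √h. Steady state requires inflow = outflow:
Q_in = 0.005096 √h_ss ⇒ √h_ss = 0.004021/0.005096 = 0.789050.
h_ss = 0.789050² = 0.622600 m. (Since h₀ = 0.1677 m < h_ss, the level will rise toward this value.)

0.6226 m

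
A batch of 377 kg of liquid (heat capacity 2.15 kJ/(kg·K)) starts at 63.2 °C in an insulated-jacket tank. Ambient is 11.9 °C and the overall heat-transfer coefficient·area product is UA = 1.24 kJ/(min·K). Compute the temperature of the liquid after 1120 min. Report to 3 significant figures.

M c_p dT/dt = −UA(T − T_amb).
dT/dt = (T_ss − T)/τ with T_ss = T_amb = 11.900 °C, τ = M c_p/UA = 377·2.15/1.24 = 653.67 min.
This is linear first-order; T(t) = T_ss + (T₀ − T_ss) e^(−t/τ).
T(1120) = 11.900 + (51.300)·0.18025 = 21.147 °C.

21.1 °C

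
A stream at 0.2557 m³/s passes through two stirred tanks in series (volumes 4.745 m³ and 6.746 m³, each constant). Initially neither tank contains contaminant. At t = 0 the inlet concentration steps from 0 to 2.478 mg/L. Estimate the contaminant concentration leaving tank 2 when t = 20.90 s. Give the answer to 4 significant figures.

0.6001 mg/L

Each tank obeys Vᵢ dCᵢ/dt = Q(Cᵢ₋₁ − Cᵢ), so τᵢ = Vᵢ/Q.
τ₁ = 4.745/0.2557 = 18.5569 s; τ₂ = 6.746/0.2557 = 26.3825 s.
Tank 1: C₁ = C_in(1 − e^(−t/τ₁)). Tank 2 (τ₁ ≠ τ₂): C₂ = C_in[1 − (τ₁ e^(−t/τ₁) − τ₂ e^(−t/τ₂))/(τ₁ − τ₂)].
At t = 20.90: e^(−t/τ₁) = 0.324242, e^(−t/τ₂) = 0.452851.
C₂ = 2.478·[1 − (18.5569·0.324242 − 26.3825·0.452851)/(-7.82558)] = 2.478·0.242177 = 0.600114 mg/L.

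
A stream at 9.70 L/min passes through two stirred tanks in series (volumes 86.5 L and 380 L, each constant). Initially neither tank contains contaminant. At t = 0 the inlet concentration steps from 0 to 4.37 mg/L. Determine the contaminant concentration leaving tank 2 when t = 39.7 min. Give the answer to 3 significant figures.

2.33 mg/L

Time constants: τᵢ = Vᵢ/Q for each well-mixed tank.
τ₁ = 86.5/9.70 = 8.9175 min; τ₂ = 380/9.70 = 39.175 min.
Solving the cascade with C₁(0)=C₂(0)=0 gives C₂(t) = C_in[1 − (τ₁ e^(−t/τ₁) − τ₂ e^(−t/τ₂))/(τ₁ − τ₂)].
At t = 39.7: e^(−t/τ₁) = 0.011656, e^(−t/τ₂) = 0.36298.
C₂ = 4.37·[1 − (8.9175·0.011656 − 39.175·0.36298)/(-30.258)] = 4.37·0.53347 = 2.3313 mg/L.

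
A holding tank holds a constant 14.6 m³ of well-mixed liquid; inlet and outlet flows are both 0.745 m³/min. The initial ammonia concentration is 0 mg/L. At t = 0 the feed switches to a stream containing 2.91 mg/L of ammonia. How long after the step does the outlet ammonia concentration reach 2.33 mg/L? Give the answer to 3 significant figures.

Species balance: V dC/dt = Q(C_in − C) ⇒ τ = V/Q = 19.597 min.
C(t) = C_in + (C₀ − C_in) e^(−t/τ). Set C = 2.33 and solve for t:
e^(−t/τ) = (C − C_in)/(C₀ − C_in) = (2.33 − 2.91)/(0 − 2.91) = 0.19931
t = −τ ln(…) = 19.597 × 1.6129 = 31.608 min.

31.6 min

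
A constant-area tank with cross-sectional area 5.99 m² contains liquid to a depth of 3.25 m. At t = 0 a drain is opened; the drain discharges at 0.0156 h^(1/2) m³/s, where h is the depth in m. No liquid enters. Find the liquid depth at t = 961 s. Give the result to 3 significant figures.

Mass balance (ρ constant): A dh/dt = −0.0156 √h.
This is separable: 2 d(√h)/dt = −0.0156/A, so √h = √h₀ − (0.0156/(2A)) t.
√h = √3.25 − 0.0156·961/(2·5.99) = 1.8028 − 1.2514 = 0.55139.
h = 0.55139² = 0.30403 m.

0.304 m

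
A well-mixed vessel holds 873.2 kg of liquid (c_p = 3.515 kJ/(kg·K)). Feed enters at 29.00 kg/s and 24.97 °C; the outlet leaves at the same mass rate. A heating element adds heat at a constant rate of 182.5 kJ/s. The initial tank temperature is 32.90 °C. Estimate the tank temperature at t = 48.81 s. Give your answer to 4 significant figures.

M c_p dT/dt = ṁ c_p (T_in − T) + Q̇.
Rearrange: dT/dt = (T_ss − T)/τ with τ = M/ṁ = 30.1103 s and T_ss = T_in + Q̇/(ṁ c_p) = 26.7604 °C.
This is linear first-order; T(t) = T_ss + (T₀ − T_ss) e^(−t/τ).
T(48.81) = 26.7604 + (6.13964)·e^(−48.81/30.1103) = 26.7604 + (6.13964)·0.197693 = 27.9741 °C.

27.97 °C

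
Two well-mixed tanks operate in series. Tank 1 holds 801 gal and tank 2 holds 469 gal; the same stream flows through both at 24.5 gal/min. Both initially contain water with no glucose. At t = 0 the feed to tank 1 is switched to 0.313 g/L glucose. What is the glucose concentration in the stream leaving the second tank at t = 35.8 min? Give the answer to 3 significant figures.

Species balance on tank i: dCᵢ/dt = (Cᵢ₋₁ − Cᵢ)/τᵢ with τᵢ = Vᵢ/Q.
τ₁ = 801/24.5 = 32.694 min; τ₂ = 469/24.5 = 19.143 min.
Solving the cascade with C₁(0)=C₂(0)=0 gives C₂(t) = C_in[1 − (τ₁ e^(−t/τ₁) − τ₂ e^(−t/τ₂))/(τ₁ − τ₂)].
At t = 35.8: e^(−t/τ₁) = 0.33454, e^(−t/τ₂) = 0.15410.
C₂ = 0.313·[1 − (32.694·0.33454 − 19.143·0.15410)/(13.551)] = 0.313·0.41057 = 0.12851 g/L.

0.129 g/L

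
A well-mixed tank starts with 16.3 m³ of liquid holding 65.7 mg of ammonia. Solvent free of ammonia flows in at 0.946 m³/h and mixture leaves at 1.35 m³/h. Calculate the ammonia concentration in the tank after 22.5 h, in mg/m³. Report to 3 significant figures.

Total volume: dV/dt = Q_in − Q_out = -0.40400 m³/h, so V(t) = 16.3 − 0.40400 t and V(22.5) = 7.2100 m³.
Solute balance: dm/dt = 0 − Q_out C = −Q_out m/V(t).
dm/m = −Q_out dt/(V₀ − 0.40400 t); integrating gives ln(m/m₀) = −(Q_out/(Q_in−Q_out)) ln(V/V₀).
m = m₀ (V₀/V)^(Q_out/(Q_in−Q_out)) = 65.7 × (16.3/7.2100)^(-3.3416) = 4.3033 mg.
C = m/V = 4.3033/7.2100 = 0.59685 mg/m³.

0.597 mg/m³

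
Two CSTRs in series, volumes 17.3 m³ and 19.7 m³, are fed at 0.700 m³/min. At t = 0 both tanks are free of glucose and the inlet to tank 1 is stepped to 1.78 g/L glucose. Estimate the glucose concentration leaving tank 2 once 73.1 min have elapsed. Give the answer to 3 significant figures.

Species balance on tank i: dCᵢ/dt = (Cᵢ₋₁ − Cᵢ)/τᵢ with τᵢ = Vᵢ/Q.
τ₁ = 17.3/0.700 = 24.714 min; τ₂ = 19.7/0.700 = 28.143 min.
Solving the cascade with C₁(0)=C₂(0)=0 gives C₂(t) = C_in[1 − (τ₁ e^(−t/τ₁) − τ₂ e^(−t/τ₂))/(τ₁ − τ₂)].
At t = 73.1: e^(−t/τ₁) = 0.051933, e^(−t/τ₂) = 0.074462.
C₂ = 1.78·[1 − (24.714·0.051933 − 28.143·0.074462)/(-3.4286)] = 1.78·0.76314 = 1.3584 g/L.

1.36 g/L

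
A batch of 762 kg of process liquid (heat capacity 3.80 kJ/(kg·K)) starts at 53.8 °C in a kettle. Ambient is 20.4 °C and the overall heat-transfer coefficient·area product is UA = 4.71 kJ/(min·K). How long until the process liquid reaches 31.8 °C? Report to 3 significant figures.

661 min

First-law balance (no shaft work): M c_p dT/dt = −UA(T − T_amb).
τ = M c_p/UA = 614.78 min; T_ss = T_amb = 20.400 °C.
T(t) = T_ss + (T₀ − T_ss)e^(−t/τ); set T = 31.8:
t = −τ ln[(T − T_ss)/(T₀ − T_ss)] = −614.78 · ln(0.34132) = 660.85 min.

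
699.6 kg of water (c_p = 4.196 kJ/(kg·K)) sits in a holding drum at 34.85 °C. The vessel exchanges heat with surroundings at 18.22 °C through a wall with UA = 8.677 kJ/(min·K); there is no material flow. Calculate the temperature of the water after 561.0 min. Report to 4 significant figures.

M c_p dT/dt = −UA(T − T_amb).
dT/dt = (T_ss − T)/τ with T_ss = T_amb = 18.2200 °C, τ = M c_p/UA = 699.6·4.196/8.677 = 338.311 min.
This is linear first-order; T(t) = T_ss + (T₀ − T_ss) e^(−t/τ).
T(561.0) = 18.2200 + (16.6300)·0.190474 = 21.3876 °C.

21.39 °C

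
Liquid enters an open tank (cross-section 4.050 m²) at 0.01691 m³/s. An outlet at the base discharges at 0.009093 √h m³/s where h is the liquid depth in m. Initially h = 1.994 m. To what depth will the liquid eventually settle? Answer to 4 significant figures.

Level balance: A dh/dt = 0.01691 − 0.009093 √h. Setting dh/dt = 0:
Q_in = 0.009093 √h_ss ⇒ √h_ss = 0.01691/0.009093 = 1.85967.
h_ss = 1.85967² = 3.45838 m. (Since h₀ = 1.994 m < h_ss, the level will rise toward this value.)

3.458 m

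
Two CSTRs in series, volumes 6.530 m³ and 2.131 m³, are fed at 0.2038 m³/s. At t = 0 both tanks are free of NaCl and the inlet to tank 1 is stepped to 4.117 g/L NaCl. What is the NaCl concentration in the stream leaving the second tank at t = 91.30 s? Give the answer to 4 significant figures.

Species balance on tank i: dCᵢ/dt = (Cᵢ₋₁ − Cᵢ)/τᵢ with τᵢ = Vᵢ/Q.
τ₁ = 6.530/0.2038 = 32.0412 s; τ₂ = 2.131/0.2038 = 10.4563 s.
Tank 1: C₁ = C_in(1 − e^(−t/τ₁)). Tank 2 (τ₁ ≠ τ₂): C₂ = C_in[1 − (τ₁ e^(−t/τ₁) − τ₂ e^(−t/τ₂))/(τ₁ − τ₂)].
At t = 91.30: e^(−t/τ₁) = 0.0578759, e^(−t/τ₂) = 0.000161412.
C₂ = 4.117·[1 − (32.0412·0.0578759 − 10.4563·0.000161412)/(21.5849)] = 4.117·0.914166 = 3.76362 g/L.

3.764 g/L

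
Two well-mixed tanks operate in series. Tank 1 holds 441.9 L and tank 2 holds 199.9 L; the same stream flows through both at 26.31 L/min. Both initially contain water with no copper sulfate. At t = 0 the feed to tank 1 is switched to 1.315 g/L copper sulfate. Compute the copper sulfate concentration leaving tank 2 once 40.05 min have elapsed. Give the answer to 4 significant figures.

Time constants: τᵢ = Vᵢ/Q for each well-mixed tank.
τ₁ = 441.9/26.31 = 16.7959 min; τ₂ = 199.9/26.31 = 7.59787 min.
Solving the cascade with C₁(0)=C₂(0)=0 gives C₂(t) = C_in[1 − (τ₁ e^(−t/τ₁) − τ₂ e^(−t/τ₂))/(τ₁ − τ₂)].
At t = 40.05: e^(−t/τ₁) = 0.0921340, e^(−t/τ₂) = 0.00513737.
C₂ = 1.315·[1 − (16.7959·0.0921340 − 7.59787·0.00513737)/(9.19802)] = 1.315·0.836004 = 1.09935 g/L.

1.099 g/L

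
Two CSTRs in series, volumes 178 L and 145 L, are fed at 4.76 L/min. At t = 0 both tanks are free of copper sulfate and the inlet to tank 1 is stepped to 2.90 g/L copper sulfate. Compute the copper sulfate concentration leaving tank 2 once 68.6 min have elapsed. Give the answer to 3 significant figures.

1.74 g/L

Species balance on tank i: dCᵢ/dt = (Cᵢ₋₁ − Cᵢ)/τᵢ with τᵢ = Vᵢ/Q.
τ₁ = 178/4.76 = 37.395 min; τ₂ = 145/4.76 = 30.462 min.
Tank 1: C₁ = C_in(1 − e^(−t/τ₁)). Tank 2 (τ₁ ≠ τ₂): C₂ = C_in[1 − (τ₁ e^(−t/τ₁) − τ₂ e^(−t/τ₂))/(τ₁ − τ₂)].
At t = 68.6: e^(−t/τ₁) = 0.15970, e^(−t/τ₂) = 0.10519.
C₂ = 2.90·[1 − (37.395·0.15970 − 30.462·0.10519)/(6.9328)] = 2.90·0.60080 = 1.7423 g/L.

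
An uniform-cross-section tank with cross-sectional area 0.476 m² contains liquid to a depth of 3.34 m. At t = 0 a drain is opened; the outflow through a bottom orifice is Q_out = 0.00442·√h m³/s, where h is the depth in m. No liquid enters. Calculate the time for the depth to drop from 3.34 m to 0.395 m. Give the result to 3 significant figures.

A dh/dt = −Q_out = −0.00442 √h.
This is separable: 2 d(√h)/dt = −0.00442/A, so √h = √h₀ − (0.00442/(2A)) t.
t = 2A(√h₀ − √h)/0.00442 = 2·0.476·(√3.34 − √0.395)/0.00442
  = 0.95200 × (1.8276 − 0.62849) / 0.00442 = 258.26 s.

258 s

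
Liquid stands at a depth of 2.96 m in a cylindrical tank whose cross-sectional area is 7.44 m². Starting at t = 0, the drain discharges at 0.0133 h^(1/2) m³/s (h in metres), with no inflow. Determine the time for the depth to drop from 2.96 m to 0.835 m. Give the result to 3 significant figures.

903 s

With no inflow, A dh/dt = −0.0133 √h.
Separate and integrate: 2(√h − √h₀) = −(0.0133/A) t.
t = 2A(√h₀ − √h)/0.0133 = 2·7.44·(√2.96 − √0.835)/0.0133
  = 14.880 × (1.7205 − 0.91378) / 0.0133 = 902.51 s.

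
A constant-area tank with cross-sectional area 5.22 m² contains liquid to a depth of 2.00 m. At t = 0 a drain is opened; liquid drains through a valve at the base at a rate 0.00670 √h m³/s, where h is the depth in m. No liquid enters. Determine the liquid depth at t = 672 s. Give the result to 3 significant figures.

With no inflow, A dh/dt = −0.00670 √h.
∫ h^(−1/2) dh = −(0.00670/A) ∫ dt, giving 2√h = 2√h₀ − (0.00670/A) t.
√h = √2.00 − 0.00670·672/(2·5.22) = 1.4142 − 0.43126 = 0.98295.
h = 0.98295² = 0.96619 m.

0.966 m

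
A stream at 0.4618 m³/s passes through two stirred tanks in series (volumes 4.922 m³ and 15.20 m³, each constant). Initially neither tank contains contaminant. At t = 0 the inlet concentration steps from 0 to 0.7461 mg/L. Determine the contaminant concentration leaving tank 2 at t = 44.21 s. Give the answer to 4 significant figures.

0.4637 mg/L

Species balance on tank i: dCᵢ/dt = (Cᵢ₋₁ − Cᵢ)/τᵢ with τᵢ = Vᵢ/Q.
τ₁ = 4.922/0.4618 = 10.6583 s; τ₂ = 15.20/0.4618 = 32.9147 s.
Solving the cascade with C₁(0)=C₂(0)=0 gives C₂(t) = C_in[1 − (τ₁ e^(−t/τ₁) − τ₂ e^(−t/τ₂))/(τ₁ − τ₂)].
At t = 44.21: e^(−t/τ₁) = 0.0157969, e^(−t/τ₂) = 0.261017.
C₂ = 0.7461·[1 − (10.6583·0.0157969 − 32.9147·0.261017)/(-22.2564)] = 0.7461·0.621550 = 0.463739 mg/L.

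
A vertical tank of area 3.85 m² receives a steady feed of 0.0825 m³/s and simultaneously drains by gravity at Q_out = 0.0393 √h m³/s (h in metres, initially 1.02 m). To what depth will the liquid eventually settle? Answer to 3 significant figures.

A dh/dt = Q_in − 0.0393 √h. Steady state requires inflow = outflow:
Q_in = 0.0393 √h_ss ⇒ √h_ss = 0.0825/0.0393 = 2.0992.
h_ss = 2.0992² = 4.4068 m. (Since h₀ = 1.02 m < h_ss, the level will rise toward this value.)

4.41 m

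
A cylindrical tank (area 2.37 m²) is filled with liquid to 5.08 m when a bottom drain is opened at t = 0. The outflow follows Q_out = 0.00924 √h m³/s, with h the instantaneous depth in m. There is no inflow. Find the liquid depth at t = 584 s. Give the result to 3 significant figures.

A dh/dt = −Q_out = −0.00924 √h.
Separate and integrate: 2(√h − √h₀) = −(0.00924/A) t.
√h = √5.08 − 0.00924·584/(2·2.37) = 2.2539 − 1.1384 = 1.1155.
h = 1.1155² = 1.2442 m.

1.24 m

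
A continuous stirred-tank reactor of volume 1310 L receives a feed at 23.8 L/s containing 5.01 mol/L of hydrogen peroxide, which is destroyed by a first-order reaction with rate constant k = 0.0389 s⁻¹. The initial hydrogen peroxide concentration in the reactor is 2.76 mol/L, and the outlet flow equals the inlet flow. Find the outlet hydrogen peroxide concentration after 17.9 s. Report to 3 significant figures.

Accumulation = in − out − consumed: V dC/dt = Q C_in − Q C − k V C.
This is linear with rate a = Q/V + k = 0.057068 s⁻¹.
C_ss = Q C_in/(Q + kV) = 1.5950 mol/L; C(t) = C_ss + (C₀ − C_ss) e^(−a t).
C(17.9) = 1.5950 + (1.1650)·e^(−0.057068·17.9) = 1.5950 + (1.1650)·0.36005 = 2.0144 mol/L.

2.01 mol/L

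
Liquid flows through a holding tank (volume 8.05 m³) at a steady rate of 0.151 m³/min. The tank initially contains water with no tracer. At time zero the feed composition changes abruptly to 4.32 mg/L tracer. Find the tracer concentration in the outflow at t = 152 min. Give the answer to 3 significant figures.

Unsteady species balance (constant V, well mixed): V dC/dt = Q(C_in − C).
Rewrite as dC/dt + C/τ = C_in/τ, τ = V/Q = 53.311 min.
Integrating: C(t) = C_in + (C₀ − C_in) e^(−t/τ).
C(152) = 4.32 + (0 − 4.32)·e^(−152/53.311) = 4.32 + (-4.3200)·0.057776 = 4.0704 mg/L.

4.07 mg/L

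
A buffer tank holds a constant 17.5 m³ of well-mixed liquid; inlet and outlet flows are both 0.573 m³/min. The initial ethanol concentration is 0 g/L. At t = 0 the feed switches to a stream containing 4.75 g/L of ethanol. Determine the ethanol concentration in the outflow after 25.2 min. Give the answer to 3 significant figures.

Transient balance on the dissolved component: V dC/dt = Q(C_in − C).
Rewrite as dC/dt + C/τ = C_in/τ, τ = V/Q = 30.541 min.
Integrating: C(t) = C_in + (C₀ − C_in) e^(−t/τ).
C(25.2) = 4.75 + (0 − 4.75)·e^(−25.2/30.541) = 4.75 + (-4.7500)·0.43818 = 2.6686 g/L.

2.67 g/L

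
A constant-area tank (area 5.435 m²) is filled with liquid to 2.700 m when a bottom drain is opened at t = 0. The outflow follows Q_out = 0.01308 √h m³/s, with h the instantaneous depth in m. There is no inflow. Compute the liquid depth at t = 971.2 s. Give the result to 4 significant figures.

0.2252 m

Volume balance on the tank: A dh/dt = −0.01308 √h.
Separate and integrate: 2(√h − √h₀) = −(0.01308/A) t.
√h = √2.700 − 0.01308·971.2/(2·5.435) = 1.64317 − 1.16866 = 0.474511.
h = 0.474511² = 0.225161 m.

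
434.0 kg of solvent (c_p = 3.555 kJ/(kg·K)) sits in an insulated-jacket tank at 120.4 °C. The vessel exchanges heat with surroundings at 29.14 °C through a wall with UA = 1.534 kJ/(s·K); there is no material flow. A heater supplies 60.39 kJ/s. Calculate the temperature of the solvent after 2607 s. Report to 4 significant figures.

Lumped-capacitance energy balance: M c_p dT/dt = UA(T_amb − T) + Q̇.
dT/dt = (T_ss − T)/τ with T_ss = T_amb + Q̇/UA = 29.14 + 60.39/1.534 = 68.5077 °C, τ = M c_p/UA = 434.0·3.555/1.534 = 1005.78 s.
Solution: T(t) = T_ss + (T₀ − T_ss) e^(−t/τ).
T(2607) = 68.5077 + (51.8923)·0.0748692 = 72.3928 °C.

72.39 °C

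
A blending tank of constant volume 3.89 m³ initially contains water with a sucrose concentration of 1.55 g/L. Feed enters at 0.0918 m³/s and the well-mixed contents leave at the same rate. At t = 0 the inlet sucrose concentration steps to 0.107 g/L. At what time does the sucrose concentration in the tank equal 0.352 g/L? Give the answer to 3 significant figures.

Unsteady species balance (constant V, well mixed): V dC/dt = Q(C_in − C), so τ = V/Q = 42.375 s.
C(t) = C_in + (C₀ − C_in) e^(−t/τ). Set C = 0.352 and solve for t:
e^(−t/τ) = (C − C_in)/(C₀ − C_in) = (0.352 − 0.107)/(1.55 − 0.107) = 0.16979
t = −τ ln(…) = 42.375 × 1.7732 = 75.140 s.

75.1 s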